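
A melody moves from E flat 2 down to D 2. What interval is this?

minor second

Descending from Eb2 to D2 is the same interval as ascending D2 to Eb2.
D to E spans two letter names (D-E) — that makes it a second of some quality.
A major second would be 2 semitones, but D2 to Eb2 is 1 — one semitone narrower, making it a minor second.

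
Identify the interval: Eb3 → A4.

E to A spans four letter names (E-F-G-A), plus an octave: an eleventh.
The perfect eleventh is 17 semitones; here we have 18, one semitone wider: augmented.
(Equivalently, a compound augmented fourth: an augmented fourth plus an octave.)

augmented eleventh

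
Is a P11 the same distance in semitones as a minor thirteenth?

No

A perfect eleventh spans 17 semitones; a minor thirteenth spans 20 semitones. They differ by 3.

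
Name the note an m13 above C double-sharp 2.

A sharp 3

Six letters up from C (plus an octave) reaches A.
A minor thirteenth is 20 semitones; 20 semitones up from C##2 gives A#3.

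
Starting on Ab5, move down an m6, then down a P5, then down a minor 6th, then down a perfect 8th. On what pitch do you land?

Ab5 down a minor sixth → C5 (8 semitones).
C5 down a perfect fifth → F4 (7 semitones).
F4 down a minor sixth → A3 (8 semitones).
Down a perfect octave from A3: A2 (12 semitones down).

A2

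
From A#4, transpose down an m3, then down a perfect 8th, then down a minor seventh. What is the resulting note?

A minor third down from A#4 is F##4.
A perfect octave down from F##4 is F##3.
F##3 down a minor seventh → G##2 (10 semitones).

G##2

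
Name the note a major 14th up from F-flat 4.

Seven letters up from F (plus an octave) reaches E.
A major fourteenth is 23 semitones; 23 semitones up from Fb4 gives Eb6.

E-flat 6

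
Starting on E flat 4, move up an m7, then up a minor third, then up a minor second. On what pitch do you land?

G double-flat 5

Up a minor seventh from Eb4: Db5 (10 semitones up).
Up a minor third from Db5: Fb5 (3 semitones up).
A minor second up from Fb5 is Gbb5.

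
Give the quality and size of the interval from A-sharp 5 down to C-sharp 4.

Descending from A#5 to C#4 is the same interval as ascending C#4 to A#5.
C to A spans six letter names (C-D-E-F-G-A), plus an octave: a thirteenth.
C#4 to A#5 is 21 semitones, matching the major thirteenth exactly, so the quality is major.
(Equivalently, a compound major sixth: a major sixth plus an octave.)

major 13th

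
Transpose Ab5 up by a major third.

C6

Three letter names up from A: C.
Moving 4 semitones up from Ab5 (the size of a major third) reaches C6.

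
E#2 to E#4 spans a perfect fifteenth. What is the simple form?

Subtracting seven from the interval number removes an octave: 15 − 7 = 8.
That makes a perfect fifteenth a compound perfect octave — an octave plus a perfect octave.

perfect octave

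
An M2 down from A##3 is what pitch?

G##3

Two letter names down from A: G.
A major second spans 2 semitones, so from A##3 the target pitch is G##3.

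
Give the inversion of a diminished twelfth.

First reduce the compound diminished twelfth to its simple form, a diminished fifth.
Interval numbers invert to sum to nine: 5 + 4 = 9, so a fifth inverts to a fourth.
The quality also flips — diminished becomes augmented — giving an augmented fourth.

augmented fourth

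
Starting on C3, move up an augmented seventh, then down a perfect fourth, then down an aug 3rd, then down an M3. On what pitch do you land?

Bb2

Up an augmented seventh from C3: B#3 (12 semitones up).
A perfect fourth down from B#3 is F##3.
F##3 down an augmented third → D3 (5 semitones).
Down a major third from D3: Bb2 (4 semitones down).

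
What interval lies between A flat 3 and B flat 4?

A to B spans two letter names (A-B), plus an octave: a ninth.
The major ninth spans 14 semitones, and Ab3 to Bb4 is exactly 14 semitones — so this is a major ninth.
(Equivalently, a compound major second: a major second plus an octave.)

M9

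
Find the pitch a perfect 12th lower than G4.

C3

Counting five letter names plus an octave down from G lands on C.
Moving 19 semitones down from G4 (the size of a perfect twelfth) reaches C3.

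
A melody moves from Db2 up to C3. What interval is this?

major seventh

D to C spans seven letter names (D-E-F-G-A-B-C), so the interval is some kind of seventh.
Db2 to C3 is 11 semitones, matching the major seventh exactly, so the quality is major.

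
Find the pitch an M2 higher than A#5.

Two letter names up from A: B.
A major second spans 2 semitones, so from A#5 the target pitch is B#5.

B#5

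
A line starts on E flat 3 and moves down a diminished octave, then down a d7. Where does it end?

A diminished octave down from Eb3 is E2.
E2 down a diminished seventh → F##1 (9 semitones).

F double-sharp 1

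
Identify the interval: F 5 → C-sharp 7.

augmented twelfth

F to C spans five letter names (F-G-A-B-C), plus an octave: a twelfth.
A perfect twelfth would be 19 semitones; F5 to C#7 is 20, one semitone wider, so the interval is augmented.
(Equivalently, a compound augmented fifth: an augmented fifth plus an octave.)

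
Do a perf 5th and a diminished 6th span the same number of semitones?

Both span 7 semitones: a perfect fifth and a diminished sixth are the same chromatic distance.

Yes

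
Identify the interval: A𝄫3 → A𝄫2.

Descending from Abb3 to Abb2 is the same interval as ascending Abb2 to Abb3.
A to A is the same letter name, plus an octave, so the interval is some kind of octave.
The perfect octave spans 12 semitones, and Abb2 to Abb3 is exactly 12 semitones — so this is a perfect octave.

perfect octave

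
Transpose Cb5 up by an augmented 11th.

Counting four letter names plus an octave up from C lands on F.
An augmented eleventh spans 18 semitones, so from Cb5 the target pitch is F6.

F6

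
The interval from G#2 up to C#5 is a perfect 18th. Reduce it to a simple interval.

Take out 2 octaves (14 from the number): 18 − 14 = 4.
So a perfect eighteenth is 2 octaves plus a perfect fourth. The quality is unchanged.

perfect 4th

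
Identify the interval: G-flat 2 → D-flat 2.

Descending from Gb2 to Db2 is the same interval as ascending Db2 to Gb2.
D to G spans four letter names (D-E-F-G): a fourth.
The perfect fourth spans 5 semitones, and Db2 to Gb2 is exactly 5 semitones — so this is a perfect fourth.

P4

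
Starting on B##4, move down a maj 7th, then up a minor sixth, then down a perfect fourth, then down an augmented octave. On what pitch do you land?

E3

Down a major seventh from B##4: C##4 (11 semitones down).
A minor sixth up from C##4 is A#4.
A perfect fourth down from A#4 is E#4.
Down an augmented octave from E#4: E3 (13 semitones down).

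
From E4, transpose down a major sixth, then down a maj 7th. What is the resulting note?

Ab2

Down a major sixth from E4: G3 (9 semitones down).
Down a major seventh from G3: Ab2 (11 semitones down).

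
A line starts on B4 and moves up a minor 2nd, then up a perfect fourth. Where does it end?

F5

Up a minor second from B4: C5 (1 semitone up).
A perfect fourth up from C5 is F5.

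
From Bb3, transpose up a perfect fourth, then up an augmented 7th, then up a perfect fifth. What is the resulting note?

A#5

A perfect fourth up from Bb3 is Eb4.
Up an augmented seventh from Eb4: D#5 (12 semitones up).
Up a perfect fifth from D#5: A#5 (7 semitones up).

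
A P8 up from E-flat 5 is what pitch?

For an octave the letter name doesn't change: still E, an octave up.
Moving 12 semitones up from Eb5 (the size of a perfect octave) reaches Eb6.

E-flat 6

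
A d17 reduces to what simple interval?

diminished 3rd

Subtracting seven from the interval number removes an octave: 17 − 14 = 3.
That makes a diminished seventeenth a compound diminished third — 2 octaves plus a diminished third.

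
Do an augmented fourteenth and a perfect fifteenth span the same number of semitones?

Yes

Both span 24 semitones: an augmented fourteenth and a perfect fifteenth are the same chromatic distance.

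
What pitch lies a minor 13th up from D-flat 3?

B-double-flat 4

Counting six letter names plus an octave up from D lands on B.
A minor thirteenth is 20 semitones; 20 semitones up from Db3 gives Bbb4.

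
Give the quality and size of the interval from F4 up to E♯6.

augmented fourteenth

F to E spans seven letter names (F-G-A-B-C-D-E), plus an octave — that makes it a fourteenth of some quality.
A major fourteenth would be 23 semitones; F4 to E#6 is 24, one semitone wider, so the interval is augmented.
(Equivalently, a compound augmented seventh: an augmented seventh plus an octave.)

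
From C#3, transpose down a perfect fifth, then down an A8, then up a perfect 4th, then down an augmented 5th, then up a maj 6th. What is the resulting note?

A perfect fifth down from C#3 is F#2.
An augmented octave down from F#2 is F1.
A perfect fourth up from F1 is Bb1.
Bb1 down an augmented fifth → Ebb1 (8 semitones).
Up a major sixth from Ebb1: Cb2 (9 semitones up).

Cb2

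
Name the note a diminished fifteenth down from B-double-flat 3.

B-flat 1

For a fifteenth the letter name doesn't change: still B, two octaves down.
A diminished fifteenth spans 23 semitones, so from Bbb3 the target pitch is Bb1.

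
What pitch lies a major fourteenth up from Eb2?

D4

Seven letters up from E (plus an octave) reaches D.
A major fourteenth is 23 semitones; 23 semitones up from Eb2 gives D4.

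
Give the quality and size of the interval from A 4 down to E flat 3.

Descending from A4 to Eb3 is the same interval as ascending Eb3 to A4.
E to A spans four letter names (E-F-G-A), plus an octave: an eleventh.
A perfect eleventh would be 17 semitones; Eb3 to A4 is 18, one semitone wider, so the interval is augmented.
(Equivalently, a compound augmented fourth: an augmented fourth plus an octave.)

augmented eleventh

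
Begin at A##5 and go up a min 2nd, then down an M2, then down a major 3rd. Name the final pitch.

A minor second up from A##5 is B#5.
B#5 down a major second → A#5 (2 semitones).
A major third down from A#5 is F#5.

F#5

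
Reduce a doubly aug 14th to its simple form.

doubly augmented 7th

Take out an octave (7 from the number): 14 − 7 = 7.
That makes a doubly augmented fourteenth a compound doubly augmented seventh — an octave plus a doubly augmented seventh.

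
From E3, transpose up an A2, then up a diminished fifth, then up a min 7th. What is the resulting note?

E3 up an augmented second → F##3 (3 semitones).
Up a diminished fifth from F##3: C#4 (6 semitones up).
Up a minor seventh from C#4: B4 (10 semitones up).

B4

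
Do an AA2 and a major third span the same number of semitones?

Yes

Both span 4 semitones: a doubly augmented second and a major third are the same chromatic distance.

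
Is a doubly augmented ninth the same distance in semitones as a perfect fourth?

16 semitones (doubly augmented ninth) vs 5 semitones (perfect fourth): not equal.

No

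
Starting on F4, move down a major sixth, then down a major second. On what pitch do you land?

F4 down a major sixth → Ab3 (9 semitones).
Ab3 down a major second → Gb3 (2 semitones).

Gb3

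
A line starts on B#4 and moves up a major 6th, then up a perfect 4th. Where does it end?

B#4 up a major sixth → G##5 (9 semitones).
Up a perfect fourth from G##5: C##6 (5 semitones up).

C##6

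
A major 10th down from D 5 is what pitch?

The tenth's letter: D down three letter names plus an octave → B.
A major tenth is 16 semitones; 16 semitones down from D5 gives Bb3.

B flat 3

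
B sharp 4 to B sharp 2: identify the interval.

Descending from B#4 to B#2 is the same interval as ascending B#2 to B#4.
B to B is the same letter name, plus 2 octaves, so the interval is some kind of fifteenth.
The perfect fifteenth spans 24 semitones, and B#2 to B#4 is exactly 24 semitones — so this is a perfect fifteenth.
(Equivalently, a compound perfect octave: a perfect octave plus an octave.)

perfect 15th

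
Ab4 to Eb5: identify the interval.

perfect fifth

A to E spans five letter names (A-B-C-D-E), so the interval is some kind of fifth.
Ab4 to Eb5 is 7 semitones, matching the perfect fifth exactly, so the quality is perfect.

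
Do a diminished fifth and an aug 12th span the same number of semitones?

A diminished fifth is 6 semitones but an augmented twelfth is 20 semitones — different sizes.

No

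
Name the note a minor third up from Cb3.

The third takes the letter from C up to E.
A minor third is 3 semitones; 3 semitones up from Cb3 gives Ebb3.

Ebb3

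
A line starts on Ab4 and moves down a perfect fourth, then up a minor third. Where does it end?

Gb4

Ab4 down a perfect fourth → Eb4 (5 semitones).
Eb4 up a minor third → Gb4 (3 semitones).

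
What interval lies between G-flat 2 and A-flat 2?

G to A spans two letter names (G-A): a second.
Counting semitones, Gb2→Ab2 is 2, which is the major second.

major 2nd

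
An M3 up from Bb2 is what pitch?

The third takes the letter from B up to D.
Moving 4 semitones up from Bb2 (the size of a major third) reaches D3.

D3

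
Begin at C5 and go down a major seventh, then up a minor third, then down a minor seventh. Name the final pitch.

Gb3

C5 down a major seventh → Db4 (11 semitones).
Up a minor third from Db4: Fb4 (3 semitones up).
Fb4 down a minor seventh → Gb3 (10 semitones).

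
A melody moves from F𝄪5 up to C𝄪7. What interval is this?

perfect twelfth

F to C spans five letter names (F-G-A-B-C), plus an octave, so the interval is some kind of twelfth.
The perfect twelfth spans 19 semitones, and F##5 to C##7 is exactly 19 semitones — so this is a perfect twelfth.
(Equivalently, a compound perfect fifth: a perfect fifth plus an octave.)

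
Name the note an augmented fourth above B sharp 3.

E double-sharp 4

The fourth takes the letter from B up to E.
An augmented fourth spans 6 semitones, so from B#3 the target pitch is E##4.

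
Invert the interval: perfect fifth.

perfect fourth

The rule of nine gives the new number: 9 − 5 = 4, so a fifth becomes a fourth.
And perfect stays perfect under inversion, so we get a perfect fourth.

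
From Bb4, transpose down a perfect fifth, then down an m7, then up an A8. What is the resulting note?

F#4

A perfect fifth down from Bb4 is Eb4.
A minor seventh down from Eb4 is F3.
Up an augmented octave from F3: F#4 (13 semitones up).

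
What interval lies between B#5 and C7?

diminished ninth

B to C spans two letter names (B-C), plus an octave: a ninth.
B#5 to C7 spans 12 semitones — two semitones narrower than the major ninth (14) — giving a diminished ninth.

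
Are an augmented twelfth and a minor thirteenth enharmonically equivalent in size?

Yes

An augmented twelfth spans 20 semitones, and a minor thirteenth also spans 20 semitones — they're enharmonic.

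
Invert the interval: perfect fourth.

P5

The rule of nine gives the new number: 9 − 4 = 5, so a fourth becomes a fifth.
And perfect stays perfect under inversion, so we get a perfect fifth.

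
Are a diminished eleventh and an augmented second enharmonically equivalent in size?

A diminished eleventh is 16 semitones but an augmented second is 3 semitones — different sizes.

No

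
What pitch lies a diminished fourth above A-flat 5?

D-double-flat 6

Four letter names up from A: D.
A diminished fourth is 4 semitones; 4 semitones up from Ab5 gives Dbb6.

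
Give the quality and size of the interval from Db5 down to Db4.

perfect 8th

Descending from Db5 to Db4 is the same interval as ascending Db4 to Db5.
D to D is the same letter name, plus an octave — that makes it an octave of some quality.
Counting semitones, Db4→Db5 is 12, which is the perfect octave.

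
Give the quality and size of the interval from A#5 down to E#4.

Descending from A#5 to E#4 is the same interval as ascending E#4 to A#5.
E to A spans four letter names (E-F-G-A), plus an octave — that makes it an eleventh of some quality.
E#4 to A#5 is 17 semitones, matching the perfect eleventh exactly, so the quality is perfect.
(Equivalently, a compound perfect fourth: a perfect fourth plus an octave.)

perfect eleventh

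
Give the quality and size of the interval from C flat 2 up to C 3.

C to C is the same letter name, plus an octave: an octave.
The perfect octave is 12 semitones; here we have 13, one semitone wider: augmented.

augmented 8th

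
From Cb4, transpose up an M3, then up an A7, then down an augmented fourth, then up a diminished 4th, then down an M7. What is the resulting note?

Ebb4

Cb4 up a major third → Eb4 (4 semitones).
Up an augmented seventh from Eb4: D#5 (12 semitones up).
D#5 down an augmented fourth → A4 (6 semitones).
A4 up a diminished fourth → Db5 (4 semitones).
Down a major seventh from Db5: Ebb4 (11 semitones down).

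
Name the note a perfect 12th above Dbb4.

Abb5

Five letters up from D (plus an octave) reaches A.
Moving 19 semitones up from Dbb4 (the size of a perfect twelfth) reaches Abb5.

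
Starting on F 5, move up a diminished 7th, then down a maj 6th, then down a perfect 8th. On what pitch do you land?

Up a diminished seventh from F5: Ebb6 (9 semitones up).
A major sixth down from Ebb6 is Gbb5.
Down a perfect octave from Gbb5: Gbb4 (12 semitones down).

G double-flat 4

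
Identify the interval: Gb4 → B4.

G to B spans three letter names (G-A-B) — that makes it a third of some quality.
Gb4 to B4 spans 5 semitones — one semitone wider than the major third (4) — giving an augmented third.

augmented 3rd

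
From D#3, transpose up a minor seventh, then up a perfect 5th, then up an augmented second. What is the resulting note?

A##4

D#3 up a minor seventh → C#4 (10 semitones).
A perfect fifth up from C#4 is G#4.
Up an augmented second from G#4: A##4 (3 semitones up).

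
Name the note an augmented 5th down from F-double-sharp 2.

Counting five letter names down from F lands on B.
An augmented fifth spans 8 semitones, so from F##2 the target pitch is B1.

B 1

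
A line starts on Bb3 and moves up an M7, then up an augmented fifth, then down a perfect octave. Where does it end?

Bb3 up a major seventh → A4 (11 semitones).
Up an augmented fifth from A4: E#5 (8 semitones up).
Down a perfect octave from E#5: E#4 (12 semitones down).

E#4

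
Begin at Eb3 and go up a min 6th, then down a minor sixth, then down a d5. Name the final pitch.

A minor sixth up from Eb3 is Cb4.
Down a minor sixth from Cb4: Eb3 (8 semitones down).
Eb3 down a diminished fifth → A2 (6 semitones).

A2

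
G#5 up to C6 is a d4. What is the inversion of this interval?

The rule of nine gives the new number: 9 − 4 = 5, so a fourth becomes a fifth.
And diminished becomes augmented under inversion, so we get an augmented fifth.

augmented 5th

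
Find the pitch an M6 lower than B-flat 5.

D-flat 5

The sixth takes the letter from B down to D.
Moving 9 semitones down from Bb5 (the size of a major sixth) reaches Db5.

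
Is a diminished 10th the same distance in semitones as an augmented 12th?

No

A diminished tenth is 14 semitones but an augmented twelfth is 20 semitones — different sizes.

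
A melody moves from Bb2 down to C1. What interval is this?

Descending from Bb2 to C1 is the same interval as ascending C1 to Bb2.
C to B spans seven letter names (C-D-E-F-G-A-B), plus an octave — that makes it a fourteenth of some quality.
C1 to Bb2 is 22 semitones, a half step short of the major fourteenth (23), so this is minor.
(Equivalently, a compound minor seventh: a minor seventh plus an octave.)

minor 14th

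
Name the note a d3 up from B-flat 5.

D-double-flat 6

The third takes the letter from B up to D.
Moving 2 semitones up from Bb5 (the size of a diminished third) reaches Dbb6.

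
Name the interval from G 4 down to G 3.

perfect 8th

Descending from G4 to G3 is the same interval as ascending G3 to G4.
G to G is the same letter name, plus an octave, so the interval is some kind of octave.
The perfect octave spans 12 semitones, and G3 to G4 is exactly 12 semitones — so this is a perfect octave.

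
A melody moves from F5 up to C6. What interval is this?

perfect fifth

F to C spans five letter names (F-G-A-B-C): a fifth.
Counting semitones, F5→C6 is 7, which is the perfect fifth.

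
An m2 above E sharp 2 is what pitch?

Two letter names up from E: F.
A minor second spans 1 semitone, so from E#2 the target pitch is F#2.

F sharp 2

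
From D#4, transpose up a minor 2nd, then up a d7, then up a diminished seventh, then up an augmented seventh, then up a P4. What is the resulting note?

A minor second up from D#4 is E4.
A diminished seventh up from E4 is Db5.
A diminished seventh up from Db5 is Cbb6.
An augmented seventh up from Cbb6 is Bb6.
Bb6 up a perfect fourth → Eb7 (5 semitones).

Eb7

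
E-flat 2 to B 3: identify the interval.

E to B spans five letter names (E-F-G-A-B), plus an octave — that makes it a twelfth of some quality.
A perfect twelfth would be 19 semitones; Eb2 to B3 is 20, one semitone wider, so the interval is augmented.
(Equivalently, a compound augmented fifth: an augmented fifth plus an octave.)

A12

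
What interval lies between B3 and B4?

perfect octave

B to B is the same letter name, plus an octave, so the interval is some kind of octave.
B3 to B4 is 12 semitones, matching the perfect octave exactly, so the quality is perfect.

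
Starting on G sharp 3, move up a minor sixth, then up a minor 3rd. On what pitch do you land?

A minor sixth up from G#3 is E4.
E4 up a minor third → G4 (3 semitones).

G 4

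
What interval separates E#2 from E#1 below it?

perfect octave

Descending from E#2 to E#1 is the same interval as ascending E#1 to E#2.
E to E is the same letter name, plus an octave: an octave.
Counting semitones, E#1→E#2 is 12, which is the perfect octave.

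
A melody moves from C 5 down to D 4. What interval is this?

Descending from C5 to D4 is the same interval as ascending D4 to C5.
D to C spans seven letter names (D-E-F-G-A-B-C), so the interval is some kind of seventh.
A major seventh would be 11 semitones, but D4 to C5 is 10 — one semitone narrower, making it a minor seventh.

minor 7th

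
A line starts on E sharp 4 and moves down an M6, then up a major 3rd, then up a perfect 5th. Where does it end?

E#4 down a major sixth → G#3 (9 semitones).
Up a major third from G#3: B#3 (4 semitones up).
B#3 up a perfect fifth → F##4 (7 semitones).

F double-sharp 4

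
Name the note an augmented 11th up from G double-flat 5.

Four letters up from G (plus an octave) reaches C.
An augmented eleventh spans 18 semitones, so from Gbb5 the target pitch is Cb7.

C flat 7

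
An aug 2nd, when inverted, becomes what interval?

d7

Interval numbers invert to sum to nine: 2 + 7 = 9, so a second inverts to a seventh.
Quality inverts too: augmented becomes diminished. That makes the inversion a diminished seventh.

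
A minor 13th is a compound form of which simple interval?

Each octave removed subtracts seven from the number: 13 − 7 = 6.
Quality carries through unchanged, so the simple form is a minor sixth.

m6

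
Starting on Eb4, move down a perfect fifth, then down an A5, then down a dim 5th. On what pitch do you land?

Gb2

A perfect fifth down from Eb4 is Ab3.
Ab3 down an augmented fifth → Dbb3 (8 semitones).
Down a diminished fifth from Dbb3: Gb2 (6 semitones down).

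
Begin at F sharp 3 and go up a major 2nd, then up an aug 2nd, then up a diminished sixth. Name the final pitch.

F sharp 4

A major second up from F#3 is G#3.
G#3 up an augmented second → A##3 (3 semitones).
Up a diminished sixth from A##3: F#4 (7 semitones up).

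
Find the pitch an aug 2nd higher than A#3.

B##3

Two letter names up from A: B.
Moving 3 semitones up from A#3 (the size of an augmented second) reaches B##3.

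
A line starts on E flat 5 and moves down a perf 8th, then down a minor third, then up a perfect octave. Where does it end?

C 5

A perfect octave down from Eb5 is Eb4.
A minor third down from Eb4 is C4.
A perfect octave up from C4 is C5.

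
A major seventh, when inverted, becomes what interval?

The rule of nine gives the new number: 9 − 7 = 2, so a seventh becomes a second.
And major becomes minor under inversion, so we get a minor second.

m2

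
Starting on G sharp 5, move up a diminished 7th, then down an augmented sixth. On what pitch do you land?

G#5 up a diminished seventh → F6 (9 semitones).
Down an augmented sixth from F6: Abb5 (10 semitones down).

A double-flat 5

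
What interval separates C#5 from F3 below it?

Descending from C#5 to F3 is the same interval as ascending F3 to C#5.
F to C spans five letter names (F-G-A-B-C), plus an octave: a twelfth.
The perfect twelfth is 19 semitones; here we have 20, one semitone wider: augmented.
(Equivalently, a compound augmented fifth: an augmented fifth plus an octave.)

augmented 12th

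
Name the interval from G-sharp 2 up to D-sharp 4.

G to D spans five letter names (G-A-B-C-D), plus an octave, so the interval is some kind of twelfth.
G#2 to D#4 is 19 semitones, matching the perfect twelfth exactly, so the quality is perfect.
(Equivalently, a compound perfect fifth: a perfect fifth plus an octave.)

perfect twelfth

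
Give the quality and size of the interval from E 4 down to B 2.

Descending from E4 to B2 is the same interval as ascending B2 to E4.
B to E spans four letter names (B-C-D-E), plus an octave: an eleventh.
B2 to E4 is 17 semitones, matching the perfect eleventh exactly, so the quality is perfect.
(Equivalently, a compound perfect fourth: a perfect fourth plus an octave.)

perfect 11th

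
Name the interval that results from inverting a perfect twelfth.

First reduce the compound perfect twelfth to its simple form, a perfect fifth.
Inverted interval numbers add to nine, so a fifth pairs with a fourth (5 + 4 = 9).
And perfect stays perfect under inversion, so we get a perfect fourth.

P4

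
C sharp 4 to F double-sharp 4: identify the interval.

augmented fourth

C to F spans four letter names (C-D-E-F), so the interval is some kind of fourth.
C#4 to F##4 spans 6 semitones — one semitone wider than the perfect fourth (5) — giving an augmented fourth.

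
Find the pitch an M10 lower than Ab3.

Fb2

The tenth's letter: A down three letter names plus an octave → F.
A major tenth is 16 semitones; 16 semitones down from Ab3 gives Fb2.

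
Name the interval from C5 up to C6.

perfect 8th

C to C is the same letter name, plus an octave: an octave.
The perfect octave spans 12 semitones, and C5 to C6 is exactly 12 semitones — so this is a perfect octave.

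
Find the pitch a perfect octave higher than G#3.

For an octave the letter name doesn't change: still G, an octave up.
A perfect octave is 12 semitones; 12 semitones up from G#3 gives G#4.

G#4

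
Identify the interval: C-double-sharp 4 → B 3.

augmented second

Descending from C##4 to B3 is the same interval as ascending B3 to C##4.
B to C spans two letter names (B-C): a second.
A major second would be 2 semitones; B3 to C##4 is 3, one semitone wider, so the interval is augmented.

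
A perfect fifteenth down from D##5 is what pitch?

For a fifteenth the letter name doesn't change: still D, two octaves down.
A perfect fifteenth is 24 semitones; 24 semitones down from D##5 gives D##3.

D##3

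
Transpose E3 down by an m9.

The ninth's letter: E down two letter names plus an octave → D.
A minor ninth spans 13 semitones, so from E3 the target pitch is D#2.

D#2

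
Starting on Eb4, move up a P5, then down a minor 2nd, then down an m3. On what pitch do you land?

A perfect fifth up from Eb4 is Bb4.
Bb4 down a minor second → A4 (1 semitone).
A minor third down from A4 is F#4.

F#4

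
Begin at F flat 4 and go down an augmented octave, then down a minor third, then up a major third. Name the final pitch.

F flat 3

Down an augmented octave from Fb4: Fbb3 (13 semitones down).
Fbb3 down a minor third → Dbb3 (3 semitones).
Dbb3 up a major third → Fb3 (4 semitones).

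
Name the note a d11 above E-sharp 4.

A 5

Counting four letter names plus an octave up from E lands on A.
A diminished eleventh is 16 semitones; 16 semitones up from E#4 gives A5.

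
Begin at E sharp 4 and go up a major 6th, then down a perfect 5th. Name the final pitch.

F double-sharp 4

A major sixth up from E#4 is C##5.
Down a perfect fifth from C##5: F##4 (7 semitones down).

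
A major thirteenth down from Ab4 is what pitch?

Counting six letter names plus an octave down from A lands on C.
Moving 21 semitones down from Ab4 (the size of a major thirteenth) reaches Cb3.

Cb3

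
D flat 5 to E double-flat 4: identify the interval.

major seventh

Descending from Db5 to Ebb4 is the same interval as ascending Ebb4 to Db5.
E to D spans seven letter names (E-F-G-A-B-C-D), so the interval is some kind of seventh.
Counting semitones, Ebb4→Db5 is 11, which is the major seventh.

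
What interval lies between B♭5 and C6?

B to C spans two letter names (B-C) — that makes it a second of some quality.
Counting semitones, Bb5→C6 is 2, which is the major second.

major 2nd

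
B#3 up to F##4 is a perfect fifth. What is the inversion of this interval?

P4

The rule of nine gives the new number: 9 − 5 = 4, so a fifth becomes a fourth.
And perfect stays perfect under inversion, so we get a perfect fourth.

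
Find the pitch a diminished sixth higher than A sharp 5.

F 6

Six letter names up from A: F.
A diminished sixth spans 7 semitones, so from A#5 the target pitch is F6.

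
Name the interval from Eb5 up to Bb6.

E to B spans five letter names (E-F-G-A-B), plus an octave: a twelfth.
Eb5 to Bb6 is 19 semitones, matching the perfect twelfth exactly, so the quality is perfect.
(Equivalently, a compound perfect fifth: a perfect fifth plus an octave.)

perfect twelfth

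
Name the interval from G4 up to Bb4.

minor third

G to B spans three letter names (G-A-B) — that makes it a third of some quality.
At 3 semitones, G4→Bb4 falls one short of a major third: minor.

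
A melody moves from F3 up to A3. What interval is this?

F to A spans three letter names (F-G-A): a third.
The major third spans 4 semitones, and F3 to A3 is exactly 4 semitones — so this is a major third.

major third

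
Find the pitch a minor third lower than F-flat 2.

D-flat 2

The third takes the letter from F down to D.
A minor third spans 3 semitones, so from Fb2 the target pitch is Db2.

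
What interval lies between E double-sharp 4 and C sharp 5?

E to C spans six letter names (E-F-G-A-B-C), so the interval is some kind of sixth.
The major sixth is 9 semitones; here we have 7, two semitones narrower: diminished.

diminished sixth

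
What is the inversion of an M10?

m6

First reduce the compound major tenth to its simple form, a major third.
The rule of nine gives the new number: 9 − 3 = 6, so a third becomes a sixth.
Quality inverts too: major becomes minor. That makes the inversion a minor sixth.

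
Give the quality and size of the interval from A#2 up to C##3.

A to C spans three letter names (A-B-C): a third.
Counting semitones, A#2→C##3 is 4, which is the major third.

major third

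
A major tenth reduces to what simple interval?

Take out an octave (7 from the number): 10 − 7 = 3.
Quality carries through unchanged, so the simple form is a major third.

major 3rd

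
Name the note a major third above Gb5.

Bb5

Counting three letter names up from G lands on B.
A major third is 4 semitones; 4 semitones up from Gb5 gives Bb5.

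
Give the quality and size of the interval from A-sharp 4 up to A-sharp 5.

A to A is the same letter name, plus an octave, so the interval is some kind of octave.
Counting semitones, A#4→A#5 is 12, which is the perfect octave.

perfect octave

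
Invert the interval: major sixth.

The rule of nine gives the new number: 9 − 6 = 3, so a sixth becomes a third.
And major becomes minor under inversion, so we get a minor third.

m3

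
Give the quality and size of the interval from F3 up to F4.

perfect 8th

F to F is the same letter name, plus an octave, so the interval is some kind of octave.
The perfect octave spans 12 semitones, and F3 to F4 is exactly 12 semitones — so this is a perfect octave.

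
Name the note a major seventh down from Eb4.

Fb3

Counting seven letter names down from E lands on F.
A major seventh is 11 semitones; 11 semitones down from Eb4 gives Fb3.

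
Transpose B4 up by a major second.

C#5

Two letter names up from B: C.
A major second spans 2 semitones, so from B4 the target pitch is C#5.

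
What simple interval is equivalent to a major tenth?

Subtracting seven from the interval number removes an octave: 10 − 7 = 3.
Quality carries through unchanged, so the simple form is a major third.

M3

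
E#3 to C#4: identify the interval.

minor sixth

E to C spans six letter names (E-F-G-A-B-C): a sixth.
At 8 semitones, E#3→C#4 falls one short of a major sixth: minor.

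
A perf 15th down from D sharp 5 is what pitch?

For a fifteenth the letter name doesn't change: still D, two octaves down.
Moving 24 semitones down from D#5 (the size of a perfect fifteenth) reaches D#3.

D sharp 3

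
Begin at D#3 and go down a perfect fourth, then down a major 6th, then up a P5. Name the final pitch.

G#2

D#3 down a perfect fourth → A#2 (5 semitones).
A#2 down a major sixth → C#2 (9 semitones).
C#2 up a perfect fifth → G#2 (7 semitones).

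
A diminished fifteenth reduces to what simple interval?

diminished 8th

Take out an octave (7 from the number): 15 − 7 = 8.
Quality carries through unchanged, so the simple form is a diminished octave.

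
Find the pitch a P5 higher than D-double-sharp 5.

Five letter names up from D: A.
Moving 7 semitones up from D##5 (the size of a perfect fifth) reaches A##5.

A-double-sharp 5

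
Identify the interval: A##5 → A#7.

diminished fifteenth

A to A is the same letter name, plus 2 octaves — that makes it a fifteenth of some quality.
A perfect fifteenth would be 24 semitones; A##5 to A#7 is 23, one semitone narrower, so the interval is diminished.
(Equivalently, a compound diminished octave: a diminished octave plus an octave.)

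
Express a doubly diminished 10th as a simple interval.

doubly diminished 3rd

Take out an octave (7 from the number): 10 − 7 = 3.
Quality carries through unchanged, so the simple form is a doubly diminished third.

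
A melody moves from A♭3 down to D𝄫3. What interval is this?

A5

Descending from Ab3 to Dbb3 is the same interval as ascending Dbb3 to Ab3.
D to A spans five letter names (D-E-F-G-A) — that makes it a fifth of some quality.
Dbb3 to Ab3 spans 8 semitones — one semitone wider than the perfect fifth (7) — giving an augmented fifth.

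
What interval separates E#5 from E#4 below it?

Descending from E#5 to E#4 is the same interval as ascending E#4 to E#5.
E to E is the same letter name, plus an octave — that makes it an octave of some quality.
The perfect octave spans 12 semitones, and E#4 to E#5 is exactly 12 semitones — so this is a perfect octave.

perfect octave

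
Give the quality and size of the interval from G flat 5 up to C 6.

augmented fourth

G to C spans four letter names (G-A-B-C): a fourth.
A perfect fourth would be 5 semitones; Gb5 to C6 is 6, one semitone wider, so the interval is augmented.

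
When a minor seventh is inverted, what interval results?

The rule of nine gives the new number: 9 − 7 = 2, so a seventh becomes a second.
And minor becomes major under inversion, so we get a major second.

major second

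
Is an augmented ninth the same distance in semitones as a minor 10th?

Yes

Both span 15 semitones: an augmented ninth and a minor tenth are the same chromatic distance.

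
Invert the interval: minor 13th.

First reduce the compound minor thirteenth to its simple form, a minor sixth.
Inverted interval numbers add to nine, so a sixth pairs with a third (6 + 3 = 9).
And minor becomes major under inversion, so we get a major third.

major third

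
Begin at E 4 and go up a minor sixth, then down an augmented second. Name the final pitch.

E4 up a minor sixth → C5 (8 semitones).
C5 down an augmented second → Bbb4 (3 semitones).

B double-flat 4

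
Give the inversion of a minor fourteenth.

First reduce the compound minor fourteenth to its simple form, a minor seventh.
The rule of nine gives the new number: 9 − 7 = 2, so a seventh becomes a second.
And minor becomes major under inversion, so we get a major second.

major 2nd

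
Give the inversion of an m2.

Inverted interval numbers add to nine, so a second pairs with a seventh (2 + 7 = 9).
Quality inverts too: minor becomes major. That makes the inversion a major seventh.

major 7th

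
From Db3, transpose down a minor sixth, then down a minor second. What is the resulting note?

Db3 down a minor sixth → F2 (8 semitones).
Down a minor second from F2: E2 (1 semitone down).

E2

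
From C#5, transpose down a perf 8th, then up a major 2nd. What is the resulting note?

A perfect octave down from C#5 is C#4.
Up a major second from C#4: D#4 (2 semitones up).

D#4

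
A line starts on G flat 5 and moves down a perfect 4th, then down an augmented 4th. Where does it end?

A double-flat 4

A perfect fourth down from Gb5 is Db5.
An augmented fourth down from Db5 is Abb4.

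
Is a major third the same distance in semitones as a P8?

A major third is 4 semitones but a perfect octave is 12 semitones — different sizes.

No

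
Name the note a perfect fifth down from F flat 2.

B double-flat 1

The fifth takes the letter from F down to B.
A perfect fifth is 7 semitones; 7 semitones down from Fb2 gives Bbb1.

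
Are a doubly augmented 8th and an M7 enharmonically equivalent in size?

A doubly augmented octave is 14 semitones but a major seventh is 11 semitones — different sizes.

No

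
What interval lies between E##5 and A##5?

perfect fourth

E to A spans four letter names (E-F-G-A) — that makes it a fourth of some quality.
The perfect fourth spans 5 semitones, and E##5 to A##5 is exactly 5 semitones — so this is a perfect fourth.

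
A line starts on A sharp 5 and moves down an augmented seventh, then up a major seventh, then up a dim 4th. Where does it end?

A#5 down an augmented seventh → Bb4 (12 semitones).
A major seventh up from Bb4 is A5.
Up a diminished fourth from A5: Db6 (4 semitones up).

D flat 6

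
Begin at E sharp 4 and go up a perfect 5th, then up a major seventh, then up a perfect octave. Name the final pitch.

A double-sharp 6

Up a perfect fifth from E#4: B#4 (7 semitones up).
B#4 up a major seventh → A##5 (11 semitones).
A perfect octave up from A##5 is A##6.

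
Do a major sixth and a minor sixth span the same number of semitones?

A major sixth is 9 semitones but a minor sixth is 8 semitones — different sizes.

No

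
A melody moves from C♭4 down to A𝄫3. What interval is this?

Descending from Cb4 to Abb3 is the same interval as ascending Abb3 to Cb4.
A to C spans three letter names (A-B-C), so the interval is some kind of third.
Counting semitones, Abb3→Cb4 is 4, which is the major third.

major 3rd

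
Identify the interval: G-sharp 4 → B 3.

Descending from G#4 to B3 is the same interval as ascending B3 to G#4.
B to G spans six letter names (B-C-D-E-F-G), so the interval is some kind of sixth.
B3 to G#4 is 9 semitones, matching the major sixth exactly, so the quality is major.

major sixth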